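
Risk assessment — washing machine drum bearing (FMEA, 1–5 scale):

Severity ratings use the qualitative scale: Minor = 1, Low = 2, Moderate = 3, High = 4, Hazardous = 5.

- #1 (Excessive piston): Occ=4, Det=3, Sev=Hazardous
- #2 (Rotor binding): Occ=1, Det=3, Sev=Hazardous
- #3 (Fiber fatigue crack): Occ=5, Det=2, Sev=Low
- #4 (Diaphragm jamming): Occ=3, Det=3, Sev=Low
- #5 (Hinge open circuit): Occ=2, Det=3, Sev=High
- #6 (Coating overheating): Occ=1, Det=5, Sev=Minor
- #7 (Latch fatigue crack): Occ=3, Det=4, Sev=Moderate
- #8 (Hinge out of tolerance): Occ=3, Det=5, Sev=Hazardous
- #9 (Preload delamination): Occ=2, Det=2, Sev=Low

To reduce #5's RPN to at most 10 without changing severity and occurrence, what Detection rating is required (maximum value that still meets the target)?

1

#5: S=4, O=2, D=3 → current RPN = 24.
Fixed product = 8. Need 8 × D ≤ 10, so D ≤ 10/8 = 1.25.
Maximum integer Detection rating = 1 (gives RPN 8; D=2 would give 16 > 10).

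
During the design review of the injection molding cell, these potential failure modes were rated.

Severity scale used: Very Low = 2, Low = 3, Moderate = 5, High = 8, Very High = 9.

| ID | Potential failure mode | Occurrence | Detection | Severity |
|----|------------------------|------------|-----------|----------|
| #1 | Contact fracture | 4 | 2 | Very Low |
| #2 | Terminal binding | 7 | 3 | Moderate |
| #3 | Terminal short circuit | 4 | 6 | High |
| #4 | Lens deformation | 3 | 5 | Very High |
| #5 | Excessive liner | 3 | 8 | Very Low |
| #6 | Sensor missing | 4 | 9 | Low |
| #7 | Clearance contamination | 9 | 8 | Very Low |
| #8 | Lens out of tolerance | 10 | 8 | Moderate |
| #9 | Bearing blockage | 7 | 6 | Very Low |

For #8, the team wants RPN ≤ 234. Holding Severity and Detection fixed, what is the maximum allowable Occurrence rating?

#8: S=5, O=10, D=8 → current RPN = 400.
Fixed product = 40. Need 40 × O ≤ 234, so O ≤ 234/40 = 5.85.
Maximum integer Occurrence rating = 5 (gives RPN 200; O=6 would give 240 > 234).

5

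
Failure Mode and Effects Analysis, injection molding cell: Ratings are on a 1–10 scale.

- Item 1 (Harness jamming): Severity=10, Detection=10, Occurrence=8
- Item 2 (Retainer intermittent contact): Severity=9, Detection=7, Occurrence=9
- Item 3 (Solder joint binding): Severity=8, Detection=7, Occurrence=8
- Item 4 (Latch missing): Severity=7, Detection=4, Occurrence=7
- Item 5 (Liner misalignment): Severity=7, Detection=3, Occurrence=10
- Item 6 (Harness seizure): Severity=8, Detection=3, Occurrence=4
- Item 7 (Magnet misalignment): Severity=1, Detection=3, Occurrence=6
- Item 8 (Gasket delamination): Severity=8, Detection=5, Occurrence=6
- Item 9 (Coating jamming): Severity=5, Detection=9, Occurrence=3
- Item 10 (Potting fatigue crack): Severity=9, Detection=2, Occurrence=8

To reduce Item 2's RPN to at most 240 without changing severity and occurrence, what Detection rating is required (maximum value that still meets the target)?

Item 2: S=9, O=9, D=7 → current RPN = 567.
Fixed product = 81. Need 81 × D ≤ 240, so D ≤ 240/81 = 2.96.
Maximum integer Detection rating = 2 (gives RPN 162; D=3 would give 243 > 240).

2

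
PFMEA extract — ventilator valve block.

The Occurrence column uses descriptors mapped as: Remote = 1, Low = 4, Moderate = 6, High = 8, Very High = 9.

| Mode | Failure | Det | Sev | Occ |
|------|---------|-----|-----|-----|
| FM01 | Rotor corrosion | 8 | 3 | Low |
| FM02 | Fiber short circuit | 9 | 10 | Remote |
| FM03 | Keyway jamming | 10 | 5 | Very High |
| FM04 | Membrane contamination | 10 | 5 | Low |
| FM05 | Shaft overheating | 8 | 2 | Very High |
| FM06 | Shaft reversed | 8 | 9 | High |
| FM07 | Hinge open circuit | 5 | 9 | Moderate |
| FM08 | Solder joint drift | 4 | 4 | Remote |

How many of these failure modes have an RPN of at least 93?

RPN = Severity × Occurrence × Detection:
  FM01: 3 × 4 × 8 = 96
  FM02: 10 × 1 × 9 = 90
  FM03: 5 × 9 × 10 = 450
  FM04: 5 × 4 × 10 = 200
  FM05: 2 × 9 × 8 = 144
  FM06: 9 × 8 × 8 = 576
  FM07: 9 × 6 × 5 = 270
  FM08: 4 × 1 × 4 = 16
Modes with RPN ≥ 93: FM01 (96), FM03 (450), FM04 (200), FM05 (144), FM06 (576), FM07 (270) → 6.

6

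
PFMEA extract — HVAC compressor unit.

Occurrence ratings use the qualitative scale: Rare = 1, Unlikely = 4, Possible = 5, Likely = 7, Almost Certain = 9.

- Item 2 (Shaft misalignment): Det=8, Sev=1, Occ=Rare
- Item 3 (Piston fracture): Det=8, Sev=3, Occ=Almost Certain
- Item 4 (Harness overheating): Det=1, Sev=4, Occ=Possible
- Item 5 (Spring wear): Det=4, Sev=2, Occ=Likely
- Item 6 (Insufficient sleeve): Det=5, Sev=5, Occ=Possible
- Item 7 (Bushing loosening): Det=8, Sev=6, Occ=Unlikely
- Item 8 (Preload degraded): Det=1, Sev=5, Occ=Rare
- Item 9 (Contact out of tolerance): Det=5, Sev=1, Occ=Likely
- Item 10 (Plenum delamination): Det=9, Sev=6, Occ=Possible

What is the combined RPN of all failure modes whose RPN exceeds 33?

894

RPN = Severity × Occurrence × Detection:
  Item 2: 1 × 1 × 8 = 8
  Item 3: 3 × 9 × 8 = 216
  Item 4: 4 × 5 × 1 = 20
  Item 5: 2 × 7 × 4 = 56
  Item 6: 5 × 5 × 5 = 125
  Item 7: 6 × 4 × 8 = 192
  Item 8: 5 × 1 × 1 = 5
  Item 9: 1 × 7 × 5 = 35
  Item 10: 6 × 5 × 9 = 270
RPN > 33: Item 3 (216), Item 5 (56), Item 6 (125), Item 7 (192), Item 9 (35), Item 10 (270).
Sum: 216 + 56 + 125 + 192 + 35 + 270 = 894.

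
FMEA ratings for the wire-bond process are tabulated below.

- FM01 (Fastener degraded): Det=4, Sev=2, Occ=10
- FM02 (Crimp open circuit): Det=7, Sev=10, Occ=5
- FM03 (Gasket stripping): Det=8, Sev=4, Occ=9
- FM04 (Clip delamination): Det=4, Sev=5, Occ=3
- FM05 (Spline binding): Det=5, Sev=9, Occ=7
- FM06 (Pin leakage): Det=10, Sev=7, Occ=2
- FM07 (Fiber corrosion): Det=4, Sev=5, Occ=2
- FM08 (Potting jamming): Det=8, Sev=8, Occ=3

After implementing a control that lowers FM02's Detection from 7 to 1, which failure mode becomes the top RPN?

FM05

RPN = Severity × Occurrence × Detection:
  FM01: 2 × 10 × 4 = 80
  FM02: 10 × 5 × 7 = 350
  FM03: 4 × 9 × 8 = 288
  FM04: 5 × 3 × 4 = 60
  FM05: 9 × 7 × 5 = 315
  FM06: 7 × 2 × 10 = 140
  FM07: 5 × 2 × 4 = 40
  FM08: 8 × 3 × 8 = 192
After action: FM02 → 10 × 5 × 1 = 50.
Revised RPNs: FM05=315, FM03=288, FM08=192, FM06=140, FM01=80, FM04=60, FM02=50, FM07=40.
Highest is now FM05 (315).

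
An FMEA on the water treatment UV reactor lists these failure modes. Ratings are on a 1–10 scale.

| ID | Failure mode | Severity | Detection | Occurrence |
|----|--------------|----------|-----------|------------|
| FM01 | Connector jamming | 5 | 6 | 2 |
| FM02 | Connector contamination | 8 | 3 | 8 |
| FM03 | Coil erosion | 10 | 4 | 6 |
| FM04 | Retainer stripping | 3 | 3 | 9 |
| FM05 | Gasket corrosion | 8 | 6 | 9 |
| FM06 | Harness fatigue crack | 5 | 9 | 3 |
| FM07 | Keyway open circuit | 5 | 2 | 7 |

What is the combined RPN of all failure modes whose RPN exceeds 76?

1080

RPN = Severity × Occurrence × Detection:
  FM01: 5 × 2 × 6 = 60
  FM02: 8 × 8 × 3 = 192
  FM03: 10 × 6 × 4 = 240
  FM04: 3 × 9 × 3 = 81
  FM05: 8 × 9 × 6 = 432
  FM06: 5 × 3 × 9 = 135
  FM07: 5 × 7 × 2 = 70
RPN > 76: FM02 (192), FM03 (240), FM04 (81), FM05 (432), FM06 (135).
Sum: 192 + 240 + 81 + 432 + 135 = 1080.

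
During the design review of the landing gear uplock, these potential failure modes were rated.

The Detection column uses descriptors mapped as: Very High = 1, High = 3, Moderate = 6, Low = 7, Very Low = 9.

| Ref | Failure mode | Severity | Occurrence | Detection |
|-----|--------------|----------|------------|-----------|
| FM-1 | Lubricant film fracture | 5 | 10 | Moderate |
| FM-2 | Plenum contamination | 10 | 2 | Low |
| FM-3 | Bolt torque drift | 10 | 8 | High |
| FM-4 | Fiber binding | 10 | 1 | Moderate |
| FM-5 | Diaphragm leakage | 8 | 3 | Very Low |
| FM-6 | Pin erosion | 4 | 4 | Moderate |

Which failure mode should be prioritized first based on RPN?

FM-1

RPN = Severity × Occurrence × Detection:
  FM-1: 5 × 10 × 6 = 300
  FM-2: 10 × 2 × 7 = 140
  FM-3: 10 × 8 × 3 = 240
  FM-4: 10 × 1 × 6 = 60
  FM-5: 8 × 3 × 9 = 216
  FM-6: 4 × 4 × 6 = 96
Highest RPN is 300 → FM-1.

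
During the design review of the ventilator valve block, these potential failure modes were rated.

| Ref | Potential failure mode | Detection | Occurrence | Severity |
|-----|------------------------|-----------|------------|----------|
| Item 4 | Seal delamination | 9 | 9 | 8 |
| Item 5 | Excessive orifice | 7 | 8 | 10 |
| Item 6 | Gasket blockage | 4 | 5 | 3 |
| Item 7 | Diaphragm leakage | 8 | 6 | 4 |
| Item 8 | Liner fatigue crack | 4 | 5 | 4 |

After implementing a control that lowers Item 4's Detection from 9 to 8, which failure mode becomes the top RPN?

Item 4

RPN = Severity × Occurrence × Detection:
  Item 4: 8 × 9 × 9 = 648
  Item 5: 10 × 8 × 7 = 560
  Item 6: 3 × 5 × 4 = 60
  Item 7: 4 × 6 × 8 = 192
  Item 8: 4 × 5 × 4 = 80
After action: Item 4 → 8 × 9 × 8 = 576.
Revised RPNs: Item 4=576, Item 5=560, Item 7=192, Item 8=80, Item 6=60.
Highest is now Item 4 (576).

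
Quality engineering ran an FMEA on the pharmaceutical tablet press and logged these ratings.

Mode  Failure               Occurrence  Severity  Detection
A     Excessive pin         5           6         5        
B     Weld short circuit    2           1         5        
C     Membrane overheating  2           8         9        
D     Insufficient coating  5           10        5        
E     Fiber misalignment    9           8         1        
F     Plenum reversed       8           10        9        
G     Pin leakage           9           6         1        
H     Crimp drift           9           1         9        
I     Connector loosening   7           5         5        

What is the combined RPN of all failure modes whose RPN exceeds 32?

1646

RPN = Severity × Occurrence × Detection:
  A: 6 × 5 × 5 = 150
  B: 1 × 2 × 5 = 10
  C: 8 × 2 × 9 = 144
  D: 10 × 5 × 5 = 250
  E: 8 × 9 × 1 = 72
  F: 10 × 8 × 9 = 720
  G: 6 × 9 × 1 = 54
  H: 1 × 9 × 9 = 81
  I: 5 × 7 × 5 = 175
RPN > 32: A (150), C (144), D (250), E (72), F (720), G (54), H (81), I (175).
Sum: 150 + 144 + 250 + 72 + 720 + 54 + 81 + 175 = 1646.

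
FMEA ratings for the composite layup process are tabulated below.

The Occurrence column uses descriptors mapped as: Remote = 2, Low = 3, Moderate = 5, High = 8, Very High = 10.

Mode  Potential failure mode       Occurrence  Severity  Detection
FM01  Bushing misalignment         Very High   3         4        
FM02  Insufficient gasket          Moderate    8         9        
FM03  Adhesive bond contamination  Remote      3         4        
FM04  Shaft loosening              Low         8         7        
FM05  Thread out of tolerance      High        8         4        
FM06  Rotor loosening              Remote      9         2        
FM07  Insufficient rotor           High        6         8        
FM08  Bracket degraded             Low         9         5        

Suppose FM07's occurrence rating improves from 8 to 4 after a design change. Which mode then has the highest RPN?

FM02

RPN = Severity × Occurrence × Detection:
  FM01: 3 × 10 × 4 = 120
  FM02: 8 × 5 × 9 = 360
  FM03: 3 × 2 × 4 = 24
  FM04: 8 × 3 × 7 = 168
  FM05: 8 × 8 × 4 = 256
  FM06: 9 × 2 × 2 = 36
  FM07: 6 × 8 × 8 = 384
  FM08: 9 × 3 × 5 = 135
After action: FM07 → 6 × 4 × 8 = 192.
Revised RPNs: FM02=360, FM05=256, FM07=192, FM04=168, FM08=135, FM01=120, FM06=36, FM03=24.
Highest is now FM02 (360).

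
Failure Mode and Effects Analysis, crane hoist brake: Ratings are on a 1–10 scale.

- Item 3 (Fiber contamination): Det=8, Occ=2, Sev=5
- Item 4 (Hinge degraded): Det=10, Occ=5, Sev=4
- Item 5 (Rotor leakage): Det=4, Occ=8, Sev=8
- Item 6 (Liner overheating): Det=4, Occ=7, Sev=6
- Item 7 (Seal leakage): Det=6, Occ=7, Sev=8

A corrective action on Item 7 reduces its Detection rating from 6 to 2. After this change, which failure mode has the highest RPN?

RPN = Severity × Occurrence × Detection:
  Item 3: 5 × 2 × 8 = 80
  Item 4: 4 × 5 × 10 = 200
  Item 5: 8 × 8 × 4 = 256
  Item 6: 6 × 7 × 4 = 168
  Item 7: 8 × 7 × 6 = 336
After action: Item 7 → 8 × 7 × 2 = 112.
Revised RPNs: Item 5=256, Item 4=200, Item 6=168, Item 7=112, Item 3=80.
Highest is now Item 5 (256).

Item 5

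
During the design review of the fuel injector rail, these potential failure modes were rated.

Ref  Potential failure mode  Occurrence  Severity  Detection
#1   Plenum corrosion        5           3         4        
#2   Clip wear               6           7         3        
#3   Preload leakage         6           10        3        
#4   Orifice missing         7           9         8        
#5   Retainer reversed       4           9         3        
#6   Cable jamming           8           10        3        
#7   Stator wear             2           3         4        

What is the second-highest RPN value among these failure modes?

RPN = Severity × Occurrence × Detection:
  #1: 3 × 5 × 4 = 60
  #2: 7 × 6 × 3 = 126
  #3: 10 × 6 × 3 = 180
  #4: 9 × 7 × 8 = 504
  #5: 9 × 4 × 3 = 108
  #6: 10 × 8 × 3 = 240
  #7: 3 × 2 × 4 = 24
Sorted descending: 504, 240, 180, 126, 108, 60, 24.
The second-highest RPN is 240 (#6).

240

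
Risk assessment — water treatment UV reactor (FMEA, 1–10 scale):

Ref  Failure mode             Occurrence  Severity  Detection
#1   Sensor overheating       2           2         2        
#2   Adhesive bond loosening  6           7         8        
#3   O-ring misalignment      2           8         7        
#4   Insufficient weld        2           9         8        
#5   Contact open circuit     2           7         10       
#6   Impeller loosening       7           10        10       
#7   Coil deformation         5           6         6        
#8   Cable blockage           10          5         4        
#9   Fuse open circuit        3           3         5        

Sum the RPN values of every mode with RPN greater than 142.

RPN = Severity × Occurrence × Detection:
  #1: 2 × 2 × 2 = 8
  #2: 7 × 6 × 8 = 336
  #3: 8 × 2 × 7 = 112
  #4: 9 × 2 × 8 = 144
  #5: 7 × 2 × 10 = 140
  #6: 10 × 7 × 10 = 700
  #7: 6 × 5 × 6 = 180
  #8: 5 × 10 × 4 = 200
  #9: 3 × 3 × 5 = 45
RPN > 142: #2 (336), #4 (144), #6 (700), #7 (180), #8 (200).
Sum: 336 + 144 + 700 + 180 + 200 = 1560.

1560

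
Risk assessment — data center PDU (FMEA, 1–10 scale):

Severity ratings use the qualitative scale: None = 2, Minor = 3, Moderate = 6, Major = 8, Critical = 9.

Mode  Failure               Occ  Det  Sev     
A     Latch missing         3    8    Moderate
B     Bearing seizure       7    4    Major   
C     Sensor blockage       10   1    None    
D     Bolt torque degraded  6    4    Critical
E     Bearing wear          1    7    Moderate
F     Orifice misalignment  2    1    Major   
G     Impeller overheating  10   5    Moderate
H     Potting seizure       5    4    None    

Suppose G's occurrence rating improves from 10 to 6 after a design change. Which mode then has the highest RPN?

B

RPN = Severity × Occurrence × Detection:
  A: 6 × 3 × 8 = 144
  B: 8 × 7 × 4 = 224
  C: 2 × 10 × 1 = 20
  D: 9 × 6 × 4 = 216
  E: 6 × 1 × 7 = 42
  F: 8 × 2 × 1 = 16
  G: 6 × 10 × 5 = 300
  H: 2 × 5 × 4 = 40
After action: G → 6 × 6 × 5 = 180.
Revised RPNs: B=224, D=216, G=180, A=144, E=42, H=40, C=20, F=16.
Highest is now B (224).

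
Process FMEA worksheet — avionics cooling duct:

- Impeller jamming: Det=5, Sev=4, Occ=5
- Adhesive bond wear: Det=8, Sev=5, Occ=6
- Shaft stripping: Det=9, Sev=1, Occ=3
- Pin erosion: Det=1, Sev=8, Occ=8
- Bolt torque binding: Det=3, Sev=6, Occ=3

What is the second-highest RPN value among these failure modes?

RPN = Severity × Occurrence × Detection:
  Impeller jamming: 4 × 5 × 5 = 100
  Adhesive bond wear: 5 × 6 × 8 = 240
  Shaft stripping: 1 × 3 × 9 = 27
  Pin erosion: 8 × 8 × 1 = 64
  Bolt torque binding: 6 × 3 × 3 = 54
Sorted descending: 240, 100, 64, 54, 27.
The second-highest RPN is 100 (Impeller jamming).

100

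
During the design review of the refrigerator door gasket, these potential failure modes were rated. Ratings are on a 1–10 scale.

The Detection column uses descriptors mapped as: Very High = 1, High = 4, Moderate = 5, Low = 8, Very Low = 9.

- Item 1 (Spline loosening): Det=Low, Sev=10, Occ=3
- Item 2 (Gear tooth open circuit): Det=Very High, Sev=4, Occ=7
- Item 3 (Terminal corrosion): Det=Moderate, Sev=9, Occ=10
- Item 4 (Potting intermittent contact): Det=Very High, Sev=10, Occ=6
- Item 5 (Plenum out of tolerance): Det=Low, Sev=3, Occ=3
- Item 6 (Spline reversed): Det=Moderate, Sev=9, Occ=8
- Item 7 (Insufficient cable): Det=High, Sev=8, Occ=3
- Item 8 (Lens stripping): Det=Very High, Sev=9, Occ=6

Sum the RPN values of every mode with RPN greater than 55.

1278

RPN = Severity × Occurrence × Detection:
  Item 1: 10 × 3 × 8 = 240
  Item 2: 4 × 7 × 1 = 28
  Item 3: 9 × 10 × 5 = 450
  Item 4: 10 × 6 × 1 = 60
  Item 5: 3 × 3 × 8 = 72
  Item 6: 9 × 8 × 5 = 360
  Item 7: 8 × 3 × 4 = 96
  Item 8: 9 × 6 × 1 = 54
RPN > 55: Item 1 (240), Item 3 (450), Item 4 (60), Item 5 (72), Item 6 (360), Item 7 (96).
Sum: 240 + 450 + 60 + 72 + 360 + 96 = 1278.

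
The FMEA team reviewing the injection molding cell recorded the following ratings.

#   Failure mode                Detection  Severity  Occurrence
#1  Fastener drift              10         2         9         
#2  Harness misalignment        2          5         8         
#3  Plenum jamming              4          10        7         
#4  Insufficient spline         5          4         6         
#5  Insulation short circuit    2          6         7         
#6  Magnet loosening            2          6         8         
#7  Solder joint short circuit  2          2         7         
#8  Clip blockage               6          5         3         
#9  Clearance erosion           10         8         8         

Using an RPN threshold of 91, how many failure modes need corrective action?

RPN = Severity × Occurrence × Detection:
  #1: 2 × 9 × 10 = 180
  #2: 5 × 8 × 2 = 80
  #3: 10 × 7 × 4 = 280
  #4: 4 × 6 × 5 = 120
  #5: 6 × 7 × 2 = 84
  #6: 6 × 8 × 2 = 96
  #7: 2 × 7 × 2 = 28
  #8: 5 × 3 × 6 = 90
  #9: 8 × 8 × 10 = 640
Modes with RPN ≥ 91: #1 (180), #3 (280), #4 (120), #6 (96), #9 (640) → 5.

5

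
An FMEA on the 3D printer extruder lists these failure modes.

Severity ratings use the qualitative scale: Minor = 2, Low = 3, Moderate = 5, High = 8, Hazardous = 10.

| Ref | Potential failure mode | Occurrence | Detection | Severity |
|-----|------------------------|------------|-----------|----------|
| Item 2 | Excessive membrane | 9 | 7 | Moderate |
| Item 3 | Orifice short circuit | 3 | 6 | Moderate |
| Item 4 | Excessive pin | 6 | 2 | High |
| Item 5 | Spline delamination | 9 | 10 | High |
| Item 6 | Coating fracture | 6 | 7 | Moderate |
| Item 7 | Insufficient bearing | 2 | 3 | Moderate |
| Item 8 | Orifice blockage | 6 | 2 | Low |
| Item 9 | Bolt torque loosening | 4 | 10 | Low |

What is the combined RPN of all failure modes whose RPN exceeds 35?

1587

RPN = Severity × Occurrence × Detection:
  Item 2: 5 × 9 × 7 = 315
  Item 3: 5 × 3 × 6 = 90
  Item 4: 8 × 6 × 2 = 96
  Item 5: 8 × 9 × 10 = 720
  Item 6: 5 × 6 × 7 = 210
  Item 7: 5 × 2 × 3 = 30
  Item 8: 3 × 6 × 2 = 36
  Item 9: 3 × 4 × 10 = 120
RPN > 35: Item 2 (315), Item 3 (90), Item 4 (96), Item 5 (720), Item 6 (210), Item 8 (36), Item 9 (120).
Sum: 315 + 90 + 96 + 720 + 210 + 36 + 120 = 1587.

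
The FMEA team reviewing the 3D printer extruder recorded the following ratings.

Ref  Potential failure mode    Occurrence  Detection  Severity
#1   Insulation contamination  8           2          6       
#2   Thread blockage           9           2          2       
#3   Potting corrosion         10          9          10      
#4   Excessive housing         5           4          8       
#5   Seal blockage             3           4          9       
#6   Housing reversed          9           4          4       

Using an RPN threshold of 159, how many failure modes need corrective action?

2

RPN = Severity × Occurrence × Detection:
  #1: 6 × 8 × 2 = 96
  #2: 2 × 9 × 2 = 36
  #3: 10 × 10 × 9 = 900
  #4: 8 × 5 × 4 = 160
  #5: 9 × 3 × 4 = 108
  #6: 4 × 9 × 4 = 144
Modes with RPN ≥ 159: #3 (900), #4 (160) → 2.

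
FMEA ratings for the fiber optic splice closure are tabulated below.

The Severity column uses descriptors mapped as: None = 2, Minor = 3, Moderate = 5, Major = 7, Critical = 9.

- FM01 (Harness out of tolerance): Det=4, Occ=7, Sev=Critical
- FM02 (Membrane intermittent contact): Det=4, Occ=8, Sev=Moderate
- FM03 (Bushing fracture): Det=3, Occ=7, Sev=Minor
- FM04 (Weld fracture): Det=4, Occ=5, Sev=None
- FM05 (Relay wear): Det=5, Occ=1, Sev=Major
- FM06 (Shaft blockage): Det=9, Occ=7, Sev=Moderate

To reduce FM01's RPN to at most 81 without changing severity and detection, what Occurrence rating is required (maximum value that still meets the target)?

2

FM01: S=9, O=7, D=4 → current RPN = 252.
Fixed product = 36. Need 36 × O ≤ 81, so O ≤ 81/36 = 2.25.
Maximum integer Occurrence rating = 2 (gives RPN 72; O=3 would give 108 > 81).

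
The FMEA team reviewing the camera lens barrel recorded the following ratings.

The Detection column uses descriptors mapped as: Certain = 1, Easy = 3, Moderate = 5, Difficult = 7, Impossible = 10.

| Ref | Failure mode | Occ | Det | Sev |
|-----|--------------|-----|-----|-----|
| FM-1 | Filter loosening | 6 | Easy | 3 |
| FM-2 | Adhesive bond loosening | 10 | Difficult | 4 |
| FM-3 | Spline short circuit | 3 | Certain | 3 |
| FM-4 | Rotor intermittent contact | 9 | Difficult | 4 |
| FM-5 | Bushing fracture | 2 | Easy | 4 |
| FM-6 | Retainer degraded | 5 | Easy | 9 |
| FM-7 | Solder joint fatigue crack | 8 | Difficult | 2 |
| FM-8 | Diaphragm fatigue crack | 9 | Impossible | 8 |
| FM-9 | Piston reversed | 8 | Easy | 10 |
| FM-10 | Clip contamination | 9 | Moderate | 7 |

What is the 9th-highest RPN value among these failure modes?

24

RPN = Severity × Occurrence × Detection:
  FM-1: 3 × 6 × 3 = 54
  FM-2: 4 × 10 × 7 = 280
  FM-3: 3 × 3 × 1 = 9
  FM-4: 4 × 9 × 7 = 252
  FM-5: 4 × 2 × 3 = 24
  FM-6: 9 × 5 × 3 = 135
  FM-7: 2 × 8 × 7 = 112
  FM-8: 8 × 9 × 10 = 720
  FM-9: 10 × 8 × 3 = 240
  FM-10: 7 × 9 × 5 = 315
Sorted descending: 720, 315, 280, 252, 240, 135, 112, 54, 24, 9.
The 9th-highest RPN is 24 (FM-5).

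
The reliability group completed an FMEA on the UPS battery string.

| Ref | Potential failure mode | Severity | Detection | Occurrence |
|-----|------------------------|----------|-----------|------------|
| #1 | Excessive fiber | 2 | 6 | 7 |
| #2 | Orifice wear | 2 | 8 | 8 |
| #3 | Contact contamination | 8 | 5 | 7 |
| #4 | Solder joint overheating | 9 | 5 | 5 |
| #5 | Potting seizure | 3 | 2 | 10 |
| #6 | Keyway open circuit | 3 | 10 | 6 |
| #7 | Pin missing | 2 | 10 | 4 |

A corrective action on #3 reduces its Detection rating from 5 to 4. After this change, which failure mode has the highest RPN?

#4

RPN = Severity × Occurrence × Detection:
  #1: 2 × 7 × 6 = 84
  #2: 2 × 8 × 8 = 128
  #3: 8 × 7 × 5 = 280
  #4: 9 × 5 × 5 = 225
  #5: 3 × 10 × 2 = 60
  #6: 3 × 6 × 10 = 180
  #7: 2 × 4 × 10 = 80
After action: #3 → 8 × 7 × 4 = 224.
Revised RPNs: #4=225, #3=224, #6=180, #2=128, #1=84, #7=80, #5=60.
Highest is now #4 (225).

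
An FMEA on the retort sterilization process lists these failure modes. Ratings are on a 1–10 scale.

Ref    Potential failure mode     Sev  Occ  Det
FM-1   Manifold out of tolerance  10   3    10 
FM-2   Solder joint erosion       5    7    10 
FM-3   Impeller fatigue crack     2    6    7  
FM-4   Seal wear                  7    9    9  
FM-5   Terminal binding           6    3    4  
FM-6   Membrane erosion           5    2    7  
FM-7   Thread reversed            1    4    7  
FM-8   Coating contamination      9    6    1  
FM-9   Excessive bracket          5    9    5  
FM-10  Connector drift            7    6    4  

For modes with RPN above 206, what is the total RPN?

1442

RPN = Severity × Occurrence × Detection:
  FM-1: 10 × 3 × 10 = 300
  FM-2: 5 × 7 × 10 = 350
  FM-3: 2 × 6 × 7 = 84
  FM-4: 7 × 9 × 9 = 567
  FM-5: 6 × 3 × 4 = 72
  FM-6: 5 × 2 × 7 = 70
  FM-7: 1 × 4 × 7 = 28
  FM-8: 9 × 6 × 1 = 54
  FM-9: 5 × 9 × 5 = 225
  FM-10: 7 × 6 × 4 = 168
RPN > 206: FM-1 (300), FM-2 (350), FM-4 (567), FM-9 (225).
Sum: 300 + 350 + 567 + 225 = 1442.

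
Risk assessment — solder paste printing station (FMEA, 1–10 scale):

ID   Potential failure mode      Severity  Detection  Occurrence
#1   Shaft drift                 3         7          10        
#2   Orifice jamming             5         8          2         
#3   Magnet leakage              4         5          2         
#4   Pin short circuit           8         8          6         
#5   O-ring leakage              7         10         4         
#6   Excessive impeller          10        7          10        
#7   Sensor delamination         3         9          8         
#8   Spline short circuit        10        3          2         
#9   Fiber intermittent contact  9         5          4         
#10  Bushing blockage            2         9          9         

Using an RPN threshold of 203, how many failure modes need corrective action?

RPN = Severity × Occurrence × Detection:
  #1: 3 × 10 × 7 = 210
  #2: 5 × 2 × 8 = 80
  #3: 4 × 2 × 5 = 40
  #4: 8 × 6 × 8 = 384
  #5: 7 × 4 × 10 = 280
  #6: 10 × 10 × 7 = 700
  #7: 3 × 8 × 9 = 216
  #8: 10 × 2 × 3 = 60
  #9: 9 × 4 × 5 = 180
  #10: 2 × 9 × 9 = 162
Modes with RPN ≥ 203: #1 (210), #4 (384), #5 (280), #6 (700), #7 (216) → 5.

5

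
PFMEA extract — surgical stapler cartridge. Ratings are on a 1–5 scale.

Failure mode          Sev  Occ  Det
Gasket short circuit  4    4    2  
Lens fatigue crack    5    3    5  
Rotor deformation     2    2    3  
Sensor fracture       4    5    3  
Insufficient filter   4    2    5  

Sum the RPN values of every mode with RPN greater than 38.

175

RPN = Severity × Occurrence × Detection:
  Gasket short circuit: 4 × 4 × 2 = 32
  Lens fatigue crack: 5 × 3 × 5 = 75
  Rotor deformation: 2 × 2 × 3 = 12
  Sensor fracture: 4 × 5 × 3 = 60
  Insufficient filter: 4 × 2 × 5 = 40
RPN > 38: Lens fatigue crack (75), Sensor fracture (60), Insufficient filter (40).
Sum: 75 + 60 + 40 = 175.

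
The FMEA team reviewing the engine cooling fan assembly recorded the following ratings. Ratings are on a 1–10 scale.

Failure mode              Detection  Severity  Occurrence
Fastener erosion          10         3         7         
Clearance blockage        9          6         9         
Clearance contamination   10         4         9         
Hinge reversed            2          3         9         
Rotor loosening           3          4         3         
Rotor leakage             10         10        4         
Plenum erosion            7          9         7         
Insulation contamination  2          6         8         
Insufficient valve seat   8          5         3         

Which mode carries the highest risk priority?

RPN = Severity × Occurrence × Detection:
  Fastener erosion: 3 × 7 × 10 = 210
  Clearance blockage: 6 × 9 × 9 = 486
  Clearance contamination: 4 × 9 × 10 = 360
  Hinge reversed: 3 × 9 × 2 = 54
  Rotor loosening: 4 × 3 × 3 = 36
  Rotor leakage: 10 × 4 × 10 = 400
  Plenum erosion: 9 × 7 × 7 = 441
  Insulation contamination: 6 × 8 × 2 = 96
  Insufficient valve seat: 5 × 3 × 8 = 120
Highest RPN is 486 → Clearance blockage.

Clearance blockage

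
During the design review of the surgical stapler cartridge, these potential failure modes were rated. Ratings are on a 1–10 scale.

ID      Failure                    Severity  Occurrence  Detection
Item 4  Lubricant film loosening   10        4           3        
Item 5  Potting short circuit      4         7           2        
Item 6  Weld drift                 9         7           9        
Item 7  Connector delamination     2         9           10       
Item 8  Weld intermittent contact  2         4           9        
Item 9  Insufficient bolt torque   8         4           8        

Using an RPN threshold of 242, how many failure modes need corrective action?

RPN = Severity × Occurrence × Detection:
  Item 4: 10 × 4 × 3 = 120
  Item 5: 4 × 7 × 2 = 56
  Item 6: 9 × 7 × 9 = 567
  Item 7: 2 × 9 × 10 = 180
  Item 8: 2 × 4 × 9 = 72
  Item 9: 8 × 4 × 8 = 256
Modes with RPN ≥ 242: Item 6 (567), Item 9 (256) → 2.

2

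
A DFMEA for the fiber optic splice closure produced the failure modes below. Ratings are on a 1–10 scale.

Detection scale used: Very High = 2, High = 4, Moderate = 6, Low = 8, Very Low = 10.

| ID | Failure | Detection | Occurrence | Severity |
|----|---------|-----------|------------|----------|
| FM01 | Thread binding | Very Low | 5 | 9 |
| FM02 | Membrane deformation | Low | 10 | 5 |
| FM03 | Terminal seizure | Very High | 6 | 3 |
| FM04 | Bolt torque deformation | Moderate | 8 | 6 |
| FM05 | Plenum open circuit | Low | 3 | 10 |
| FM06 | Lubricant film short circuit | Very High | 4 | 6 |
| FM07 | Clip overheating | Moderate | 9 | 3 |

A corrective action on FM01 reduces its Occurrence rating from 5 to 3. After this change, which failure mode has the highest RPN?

RPN = Severity × Occurrence × Detection:
  FM01: 9 × 5 × 10 = 450
  FM02: 5 × 10 × 8 = 400
  FM03: 3 × 6 × 2 = 36
  FM04: 6 × 8 × 6 = 288
  FM05: 10 × 3 × 8 = 240
  FM06: 6 × 4 × 2 = 48
  FM07: 3 × 9 × 6 = 162
After action: FM01 → 9 × 3 × 10 = 270.
Revised RPNs: FM02=400, FM04=288, FM01=270, FM05=240, FM07=162, FM06=48, FM03=36.
Highest is now FM02 (400).

FM02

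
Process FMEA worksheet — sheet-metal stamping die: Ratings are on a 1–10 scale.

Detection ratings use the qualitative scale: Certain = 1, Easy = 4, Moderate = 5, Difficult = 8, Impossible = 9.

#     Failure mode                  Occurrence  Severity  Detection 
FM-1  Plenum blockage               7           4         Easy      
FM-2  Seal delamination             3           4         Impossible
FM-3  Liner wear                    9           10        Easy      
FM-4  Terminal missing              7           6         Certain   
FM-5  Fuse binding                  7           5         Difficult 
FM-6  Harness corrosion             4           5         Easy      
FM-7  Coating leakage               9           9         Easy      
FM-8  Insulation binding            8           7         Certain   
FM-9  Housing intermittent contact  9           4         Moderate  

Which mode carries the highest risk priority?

FM-3

RPN = Severity × Occurrence × Detection:
  FM-1: 4 × 7 × 4 = 112
  FM-2: 4 × 3 × 9 = 108
  FM-3: 10 × 9 × 4 = 360
  FM-4: 6 × 7 × 1 = 42
  FM-5: 5 × 7 × 8 = 280
  FM-6: 5 × 4 × 4 = 80
  FM-7: 9 × 9 × 4 = 324
  FM-8: 7 × 8 × 1 = 56
  FM-9: 4 × 9 × 5 = 180
Highest RPN is 360 → FM-3.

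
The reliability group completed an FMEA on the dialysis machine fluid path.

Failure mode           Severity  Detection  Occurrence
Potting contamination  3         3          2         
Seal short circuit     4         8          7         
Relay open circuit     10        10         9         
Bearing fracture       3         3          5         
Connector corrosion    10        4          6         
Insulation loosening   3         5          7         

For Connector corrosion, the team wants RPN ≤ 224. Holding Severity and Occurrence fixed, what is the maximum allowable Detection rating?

3

Connector corrosion: S=10, O=6, D=4 → current RPN = 240.
Fixed product = 60. Need 60 × D ≤ 224, so D ≤ 224/60 = 3.73.
Maximum integer Detection rating = 3 (gives RPN 180; D=4 would give 240 > 224).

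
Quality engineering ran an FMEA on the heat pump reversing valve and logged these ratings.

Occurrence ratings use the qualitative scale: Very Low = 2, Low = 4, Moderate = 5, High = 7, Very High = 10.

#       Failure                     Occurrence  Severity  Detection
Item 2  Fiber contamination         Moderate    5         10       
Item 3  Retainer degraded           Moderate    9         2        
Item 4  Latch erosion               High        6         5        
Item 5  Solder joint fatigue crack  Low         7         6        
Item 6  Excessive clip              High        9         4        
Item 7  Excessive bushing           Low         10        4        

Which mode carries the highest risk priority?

Item 6

RPN = Severity × Occurrence × Detection:
  Item 2: 5 × 5 × 10 = 250
  Item 3: 9 × 5 × 2 = 90
  Item 4: 6 × 7 × 5 = 210
  Item 5: 7 × 4 × 6 = 168
  Item 6: 9 × 7 × 4 = 252
  Item 7: 10 × 4 × 4 = 160
Highest RPN is 252 → Item 6.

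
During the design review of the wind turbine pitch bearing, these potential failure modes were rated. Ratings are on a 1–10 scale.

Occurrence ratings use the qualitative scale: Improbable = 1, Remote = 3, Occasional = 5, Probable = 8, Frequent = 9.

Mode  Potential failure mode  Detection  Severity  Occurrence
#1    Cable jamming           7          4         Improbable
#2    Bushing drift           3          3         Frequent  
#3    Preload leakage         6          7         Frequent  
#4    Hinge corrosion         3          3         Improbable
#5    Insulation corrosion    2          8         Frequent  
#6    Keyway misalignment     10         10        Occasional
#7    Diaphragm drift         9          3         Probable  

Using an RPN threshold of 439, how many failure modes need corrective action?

RPN = Severity × Occurrence × Detection:
  #1: 4 × 1 × 7 = 28
  #2: 3 × 9 × 3 = 81
  #3: 7 × 9 × 6 = 378
  #4: 3 × 1 × 3 = 9
  #5: 8 × 9 × 2 = 144
  #6: 10 × 5 × 10 = 500
  #7: 3 × 8 × 9 = 216
Modes with RPN ≥ 439: #6 (500) → 1.

1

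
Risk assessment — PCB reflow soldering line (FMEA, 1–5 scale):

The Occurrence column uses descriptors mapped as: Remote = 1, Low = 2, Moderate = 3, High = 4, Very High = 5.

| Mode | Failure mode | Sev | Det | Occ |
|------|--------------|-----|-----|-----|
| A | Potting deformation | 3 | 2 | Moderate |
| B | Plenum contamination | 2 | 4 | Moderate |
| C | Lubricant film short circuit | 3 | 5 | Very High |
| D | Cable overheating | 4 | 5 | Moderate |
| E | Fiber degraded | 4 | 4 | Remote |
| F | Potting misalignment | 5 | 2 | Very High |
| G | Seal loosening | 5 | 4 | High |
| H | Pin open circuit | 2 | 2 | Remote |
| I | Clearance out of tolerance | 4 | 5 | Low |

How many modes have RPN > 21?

6

RPN = Severity × Occurrence × Detection:
  A: 3 × 3 × 2 = 18
  B: 2 × 3 × 4 = 24
  C: 3 × 5 × 5 = 75
  D: 4 × 3 × 5 = 60
  E: 4 × 1 × 4 = 16
  F: 5 × 5 × 2 = 50
  G: 5 × 4 × 4 = 80
  H: 2 × 1 × 2 = 4
  I: 4 × 2 × 5 = 40
Modes with RPN > 21: B (24), C (75), D (60), F (50), G (80), I (40) → 6.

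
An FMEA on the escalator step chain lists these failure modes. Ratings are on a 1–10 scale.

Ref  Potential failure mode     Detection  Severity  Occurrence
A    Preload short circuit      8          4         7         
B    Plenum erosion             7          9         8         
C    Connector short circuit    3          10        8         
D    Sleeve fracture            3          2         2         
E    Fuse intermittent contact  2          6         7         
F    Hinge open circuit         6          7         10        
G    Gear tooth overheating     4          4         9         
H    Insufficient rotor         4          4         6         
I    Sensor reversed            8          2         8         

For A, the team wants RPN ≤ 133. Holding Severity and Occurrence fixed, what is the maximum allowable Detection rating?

A: S=4, O=7, D=8 → current RPN = 224.
Fixed product = 28. Need 28 × D ≤ 133, so D ≤ 133/28 = 4.75.
Maximum integer Detection rating = 4 (gives RPN 112; D=5 would give 140 > 133).

4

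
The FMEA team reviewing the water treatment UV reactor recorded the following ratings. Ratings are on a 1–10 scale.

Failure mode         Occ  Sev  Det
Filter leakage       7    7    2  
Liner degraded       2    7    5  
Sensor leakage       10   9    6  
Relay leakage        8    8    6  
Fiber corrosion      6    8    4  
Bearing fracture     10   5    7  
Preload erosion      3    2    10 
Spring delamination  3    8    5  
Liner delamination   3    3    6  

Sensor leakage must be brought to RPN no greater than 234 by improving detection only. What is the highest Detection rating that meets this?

2

Sensor leakage: S=9, O=10, D=6 → current RPN = 540.
Fixed product = 90. Need 90 × D ≤ 234, so D ≤ 234/90 = 2.60.
Maximum integer Detection rating = 2 (gives RPN 180; D=3 would give 270 > 234).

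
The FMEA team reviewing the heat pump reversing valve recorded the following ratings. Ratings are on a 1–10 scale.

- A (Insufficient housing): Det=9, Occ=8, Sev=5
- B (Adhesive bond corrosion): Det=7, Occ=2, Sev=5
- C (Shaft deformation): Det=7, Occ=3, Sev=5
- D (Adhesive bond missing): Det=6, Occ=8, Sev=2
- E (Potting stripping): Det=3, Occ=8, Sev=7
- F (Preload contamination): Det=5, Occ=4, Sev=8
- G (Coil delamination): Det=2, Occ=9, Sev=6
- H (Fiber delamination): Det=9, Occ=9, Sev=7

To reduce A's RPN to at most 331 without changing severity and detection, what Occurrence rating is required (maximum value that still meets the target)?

7

A: S=5, O=8, D=9 → current RPN = 360.
Fixed product = 45. Need 45 × O ≤ 331, so O ≤ 331/45 = 7.36.
Maximum integer Occurrence rating = 7 (gives RPN 315; O=8 would give 360 > 331).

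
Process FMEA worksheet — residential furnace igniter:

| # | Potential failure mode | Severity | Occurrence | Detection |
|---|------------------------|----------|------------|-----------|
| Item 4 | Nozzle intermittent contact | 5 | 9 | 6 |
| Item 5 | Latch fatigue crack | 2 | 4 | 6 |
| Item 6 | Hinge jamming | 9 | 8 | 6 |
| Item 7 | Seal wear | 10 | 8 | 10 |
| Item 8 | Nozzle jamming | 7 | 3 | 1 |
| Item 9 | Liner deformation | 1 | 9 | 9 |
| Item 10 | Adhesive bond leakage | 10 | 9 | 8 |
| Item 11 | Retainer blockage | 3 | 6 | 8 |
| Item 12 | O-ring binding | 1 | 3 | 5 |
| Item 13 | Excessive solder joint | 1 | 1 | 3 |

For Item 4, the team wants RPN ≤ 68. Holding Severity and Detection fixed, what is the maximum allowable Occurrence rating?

Item 4: S=5, O=9, D=6 → current RPN = 270.
Fixed product = 30. Need 30 × O ≤ 68, so O ≤ 68/30 = 2.27.
Maximum integer Occurrence rating = 2 (gives RPN 60; O=3 would give 90 > 68).

2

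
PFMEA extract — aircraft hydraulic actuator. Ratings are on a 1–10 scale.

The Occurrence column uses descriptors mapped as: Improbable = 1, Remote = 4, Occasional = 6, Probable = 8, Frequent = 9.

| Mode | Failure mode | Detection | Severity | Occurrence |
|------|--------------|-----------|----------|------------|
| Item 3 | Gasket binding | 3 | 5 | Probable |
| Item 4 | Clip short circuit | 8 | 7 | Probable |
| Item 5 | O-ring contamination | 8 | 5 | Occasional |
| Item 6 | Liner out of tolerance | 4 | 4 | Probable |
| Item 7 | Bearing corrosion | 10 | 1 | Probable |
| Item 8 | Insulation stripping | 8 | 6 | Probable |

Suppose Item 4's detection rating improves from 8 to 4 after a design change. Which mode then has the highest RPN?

Item 8

RPN = Severity × Occurrence × Detection:
  Item 3: 5 × 8 × 3 = 120
  Item 4: 7 × 8 × 8 = 448
  Item 5: 5 × 6 × 8 = 240
  Item 6: 4 × 8 × 4 = 128
  Item 7: 1 × 8 × 10 = 80
  Item 8: 6 × 8 × 8 = 384
After action: Item 4 → 7 × 8 × 4 = 224.
Revised RPNs: Item 8=384, Item 5=240, Item 4=224, Item 6=128, Item 3=120, Item 7=80.
Highest is now Item 8 (384).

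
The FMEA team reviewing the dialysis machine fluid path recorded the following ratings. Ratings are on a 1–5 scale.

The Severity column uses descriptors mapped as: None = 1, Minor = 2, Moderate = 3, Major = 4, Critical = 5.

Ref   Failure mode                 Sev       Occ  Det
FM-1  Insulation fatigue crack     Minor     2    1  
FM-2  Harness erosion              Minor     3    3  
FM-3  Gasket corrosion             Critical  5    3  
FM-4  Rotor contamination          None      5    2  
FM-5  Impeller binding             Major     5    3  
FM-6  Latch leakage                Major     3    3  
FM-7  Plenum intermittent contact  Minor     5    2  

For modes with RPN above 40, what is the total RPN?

RPN = Severity × Occurrence × Detection:
  FM-1: 2 × 2 × 1 = 4
  FM-2: 2 × 3 × 3 = 18
  FM-3: 5 × 5 × 3 = 75
  FM-4: 1 × 5 × 2 = 10
  FM-5: 4 × 5 × 3 = 60
  FM-6: 4 × 3 × 3 = 36
  FM-7: 2 × 5 × 2 = 20
RPN > 40: FM-3 (75), FM-5 (60).
Sum: 75 + 60 = 135.

135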